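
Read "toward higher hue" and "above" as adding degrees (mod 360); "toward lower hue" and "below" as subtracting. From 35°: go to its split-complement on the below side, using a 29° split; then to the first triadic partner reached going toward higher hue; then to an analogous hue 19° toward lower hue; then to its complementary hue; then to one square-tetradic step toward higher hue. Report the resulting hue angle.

197°

35 + 151 = 186°   (split-comp 29° ↓)
186 + 120 = 306°   (triadic ↑)
306 − 19 = 287°   (analog 19° ↓)
287 + 180 = 467 → 467 − 360 = 107°   (complement)
107 + 90 = 197°   (square ↑)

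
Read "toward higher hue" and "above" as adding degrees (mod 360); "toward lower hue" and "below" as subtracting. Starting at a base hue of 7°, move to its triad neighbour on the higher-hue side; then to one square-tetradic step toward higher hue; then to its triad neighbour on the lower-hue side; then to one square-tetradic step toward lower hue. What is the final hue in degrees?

7 + 120 = 127°   (triadic ↑)
127 + 90 = 217°   (square ↑)
217 − 120 = 97°   (triadic ↓)
97 − 90 = 7°   (square ↓)

7°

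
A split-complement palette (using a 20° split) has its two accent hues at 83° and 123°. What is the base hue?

283°

The accents sit 20° either side of the complement, so the complement is their short-arc midpoint on the wheel.
Short-arc midpoint of 83° and 123°: 103°.
Base is 180° from the complement: 103 − 180 = -77 → -77 + 360 = 283°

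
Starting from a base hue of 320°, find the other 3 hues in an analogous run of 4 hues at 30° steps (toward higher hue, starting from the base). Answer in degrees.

350°, 20°, 50°

320 + 30 = 350°
320 + 60 = 380 → 380 − 360 = 20°
320 + 90 = 410 → 410 − 360 = 50°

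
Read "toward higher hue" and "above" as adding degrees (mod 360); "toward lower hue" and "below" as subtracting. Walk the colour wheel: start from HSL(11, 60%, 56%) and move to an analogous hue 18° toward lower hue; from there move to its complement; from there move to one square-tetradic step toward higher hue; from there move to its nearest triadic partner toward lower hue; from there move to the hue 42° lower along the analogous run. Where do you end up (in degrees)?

analog 18° ↓ −18°: 11 − 18 = -7 → -7 + 360 = 353°
complement +180°: 353 + 180 = 533 → 533 − 360 = 173°
square ↑ +90°: 173 + 90 = 263°
triadic ↓ −120°: 263 − 120 = 143°
analog 42° ↓ −42°: 143 − 42 = 101°

101°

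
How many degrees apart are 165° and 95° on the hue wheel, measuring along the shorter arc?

70°

|165 − 95| = 70.
70 ≤ 180, so the shorter arc is 70°.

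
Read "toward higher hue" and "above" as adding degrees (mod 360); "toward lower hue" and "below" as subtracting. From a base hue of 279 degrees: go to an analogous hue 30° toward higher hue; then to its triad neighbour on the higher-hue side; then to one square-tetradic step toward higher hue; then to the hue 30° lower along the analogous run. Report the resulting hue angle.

129°

+30° (analog 30° ↑): 279 + 30 = 309°
+120° (triadic ↑): 309 + 120 = 429 → 429 − 360 = 69°
+90° (square ↑): 69 + 90 = 159°
−30° (analog 30° ↓): 159 − 30 = 129°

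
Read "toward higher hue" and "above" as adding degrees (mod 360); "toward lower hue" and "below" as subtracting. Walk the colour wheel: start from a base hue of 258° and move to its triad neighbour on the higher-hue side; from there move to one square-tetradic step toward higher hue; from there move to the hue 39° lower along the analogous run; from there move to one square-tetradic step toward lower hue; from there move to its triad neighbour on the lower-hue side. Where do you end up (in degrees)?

258 + 120 = 378 → 378 − 360 = 18°   (triadic ↑)
18 + 90 = 108°   (square ↑)
108 − 39 = 69°   (analog 39° ↓)
69 − 90 = -21 → -21 + 360 = 339°   (square ↓)
339 − 120 = 219°   (triadic ↓)

219°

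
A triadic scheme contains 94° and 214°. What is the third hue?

A triad spaces three hues 120° apart.
The full set is {94°, 214°, 334°}.

334°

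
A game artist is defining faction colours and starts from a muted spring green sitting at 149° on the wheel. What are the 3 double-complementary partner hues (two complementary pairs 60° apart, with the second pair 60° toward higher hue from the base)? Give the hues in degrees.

149 + 60 = 209°
149 + 180 = 329°
149 + 240 = 389 → 389 − 360 = 29°

209°, 329°, and 29°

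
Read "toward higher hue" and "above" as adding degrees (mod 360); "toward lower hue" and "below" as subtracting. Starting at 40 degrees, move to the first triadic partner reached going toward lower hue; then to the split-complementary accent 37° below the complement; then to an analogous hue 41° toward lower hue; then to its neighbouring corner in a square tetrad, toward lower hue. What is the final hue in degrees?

292°

triadic ↓ −120°: 40 − 120 = -80 → -80 + 360 = 280°
split-comp 37° ↓ +143°: 280 + 143 = 423 → 423 − 360 = 63°
analog 41° ↓ −41°: 63 − 41 = 22°
square ↓ −90°: 22 − 90 = -68 → -68 + 360 = 292°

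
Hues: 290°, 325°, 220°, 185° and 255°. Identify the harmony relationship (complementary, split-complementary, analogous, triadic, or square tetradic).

Sort the hues: 185°, 220°, 255°, 290°, 325°.
Successive gaps around the wheel: 35°, 35°, 35°, 35°, 220°.
A run of hues at equal small steps (35°) with one large closing gap is an analogous group.

analogous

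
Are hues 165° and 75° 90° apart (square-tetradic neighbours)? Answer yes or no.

yes

Angular distance: |165 − 75| = 90 = 90°.
90° apart (square-tetradic neighbours) requires 90°.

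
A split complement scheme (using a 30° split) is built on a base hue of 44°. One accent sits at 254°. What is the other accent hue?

Split-complementary hues sit 30° either side of the complement.
Complement of the base 44°: 44 + 180 = 224°
The given accent 254° is 30° one side of 224°; the other accent sits 30° the other side: 224 − 30 = 194°

194°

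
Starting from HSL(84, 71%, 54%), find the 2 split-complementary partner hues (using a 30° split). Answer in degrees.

Split-complementary hues sit 30° either side of the complement.
Complement of 84°: 84 + 180 = 264°
264 − 30 = 234°
264 + 30 = 294°

234° and 294°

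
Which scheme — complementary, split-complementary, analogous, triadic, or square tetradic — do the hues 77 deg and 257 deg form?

Sort the hues: 77°, 257°.
Successive gaps around the wheel: 180°, 180°.
Two hues 180° apart are complementary.

complementary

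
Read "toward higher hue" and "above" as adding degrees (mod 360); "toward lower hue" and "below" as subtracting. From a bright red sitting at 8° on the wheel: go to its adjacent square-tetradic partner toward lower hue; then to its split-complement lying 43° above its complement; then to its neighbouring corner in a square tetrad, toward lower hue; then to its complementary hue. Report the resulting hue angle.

231°

−90° (square ↓): 8 − 90 = -82 → -82 + 360 = 278°
+223° (split-comp 43° ↑): 278 + 223 = 501 → 501 − 360 = 141°
−90° (square ↓): 141 − 90 = 51°
+180° (complement): 51 + 180 = 231°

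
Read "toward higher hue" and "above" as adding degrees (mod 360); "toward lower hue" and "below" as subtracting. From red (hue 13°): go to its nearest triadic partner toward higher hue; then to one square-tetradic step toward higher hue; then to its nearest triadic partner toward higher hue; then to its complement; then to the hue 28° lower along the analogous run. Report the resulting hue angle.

135°

13 + 120 = 133°   (triadic ↑)
133 + 90 = 223°   (square ↑)
223 + 120 = 343°   (triadic ↑)
343 + 180 = 523 → 523 − 360 = 163°   (complement)
163 − 28 = 135°   (analog 28° ↓)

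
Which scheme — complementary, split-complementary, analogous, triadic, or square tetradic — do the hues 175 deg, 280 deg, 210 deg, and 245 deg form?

Sort the hues: 175°, 210°, 245°, 280°.
Successive gaps around the wheel: 35°, 35°, 35°, 255°.
A run of hues at equal small steps (35°) with one large closing gap is an analogous group.

analogous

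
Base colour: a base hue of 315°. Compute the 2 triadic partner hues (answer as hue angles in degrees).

A triad places three hues 120° apart.
315 + 120 = 435 → 435 − 360 = 75°
315 + 240 = 555 → 555 − 360 = 195°

75° and 195°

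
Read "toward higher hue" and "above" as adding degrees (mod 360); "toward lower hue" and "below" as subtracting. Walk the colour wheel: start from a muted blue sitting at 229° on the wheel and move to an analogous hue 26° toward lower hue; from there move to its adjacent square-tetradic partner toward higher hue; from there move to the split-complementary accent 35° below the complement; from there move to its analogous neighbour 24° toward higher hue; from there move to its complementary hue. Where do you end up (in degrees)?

282°

analog 26° ↓ −26°: 229 − 26 = 203°
square ↑ +90°: 203 + 90 = 293°
split-comp 35° ↓ +145°: 293 + 145 = 438 → 438 − 360 = 78°
analog 24° ↑ +24°: 78 + 24 = 102°
complement +180°: 102 + 180 = 282°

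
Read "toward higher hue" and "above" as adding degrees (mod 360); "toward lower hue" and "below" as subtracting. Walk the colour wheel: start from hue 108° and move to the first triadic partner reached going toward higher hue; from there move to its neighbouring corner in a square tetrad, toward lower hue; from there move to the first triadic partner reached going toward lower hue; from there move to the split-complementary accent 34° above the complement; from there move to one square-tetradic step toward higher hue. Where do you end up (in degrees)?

+120° (triadic ↑): 108 + 120 = 228°
−90° (square ↓): 228 − 90 = 138°
−120° (triadic ↓): 138 − 120 = 18°
+214° (split-comp 34° ↑): 18 + 214 = 232°
+90° (square ↑): 232 + 90 = 322°

322°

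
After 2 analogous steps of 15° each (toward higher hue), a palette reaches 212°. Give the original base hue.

2 steps of 15° (toward higher hue) give a net shift of +30°.
Start = end − shift: 212 − 30 = 182°

182°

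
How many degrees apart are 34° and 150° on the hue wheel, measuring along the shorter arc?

116°

|34 − 150| = 116.
116 ≤ 180, so the shorter arc is 116°.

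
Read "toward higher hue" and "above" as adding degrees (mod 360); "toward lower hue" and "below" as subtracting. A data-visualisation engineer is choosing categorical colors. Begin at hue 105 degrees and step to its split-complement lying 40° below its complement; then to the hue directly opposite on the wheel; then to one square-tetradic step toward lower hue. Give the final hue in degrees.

335°

+140° (split-comp 40° ↓): 105 + 140 = 245°
+180° (complement): 245 + 180 = 425 → 425 − 360 = 65°
−90° (square ↓): 65 − 90 = -25 → -25 + 360 = 335°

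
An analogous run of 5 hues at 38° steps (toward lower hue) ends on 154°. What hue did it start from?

306°

4 steps of 38° (toward lower hue) give a net shift of −152°.
Start = end − shift: 154 + 152 = 306°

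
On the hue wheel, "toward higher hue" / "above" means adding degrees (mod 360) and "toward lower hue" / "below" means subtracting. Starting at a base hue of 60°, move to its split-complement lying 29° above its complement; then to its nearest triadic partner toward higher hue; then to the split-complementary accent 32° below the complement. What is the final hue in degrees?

177°

+209° (split-comp 29° ↑): 60 + 209 = 269°
+120° (triadic ↑): 269 + 120 = 389 → 389 − 360 = 29°
+148° (split-comp 32° ↓): 29 + 148 = 177°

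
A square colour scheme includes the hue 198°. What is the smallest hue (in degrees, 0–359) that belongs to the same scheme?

18°

A square tetradic scheme places four hues every 90°.
The full set through 198° is {18°, 108°, 198°, 288°}.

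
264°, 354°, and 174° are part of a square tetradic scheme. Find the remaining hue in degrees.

A square tetradic scheme places four hues every 90°.
The full set through 174° is {84°, 174°, 264°, 354°}.
Given {174°, 264°, 354°}, the missing hue is 84°.

84°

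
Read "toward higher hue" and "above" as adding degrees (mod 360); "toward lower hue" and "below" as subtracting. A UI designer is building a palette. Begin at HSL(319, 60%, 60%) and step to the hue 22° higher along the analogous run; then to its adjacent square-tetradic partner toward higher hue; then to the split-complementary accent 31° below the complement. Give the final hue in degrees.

analog 22° ↑ +22°: 319 + 22 = 341°
square ↑ +90°: 341 + 90 = 431 → 431 − 360 = 71°
split-comp 31° ↓ +149°: 71 + 149 = 220°

220°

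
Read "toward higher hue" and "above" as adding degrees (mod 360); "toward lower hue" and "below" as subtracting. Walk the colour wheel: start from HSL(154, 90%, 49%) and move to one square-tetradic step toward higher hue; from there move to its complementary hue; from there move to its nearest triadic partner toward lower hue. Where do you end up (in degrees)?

square ↑ +90°: 154 + 90 = 244°
complement +180°: 244 + 180 = 424 → 424 − 360 = 64°
triadic ↓ −120°: 64 − 120 = -56 → -56 + 360 = 304°

304°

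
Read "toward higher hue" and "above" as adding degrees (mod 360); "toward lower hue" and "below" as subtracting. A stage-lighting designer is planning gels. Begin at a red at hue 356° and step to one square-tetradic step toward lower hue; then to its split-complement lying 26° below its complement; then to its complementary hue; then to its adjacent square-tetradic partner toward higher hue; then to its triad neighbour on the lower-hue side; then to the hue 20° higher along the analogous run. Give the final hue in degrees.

square ↓ −90°: 356 − 90 = 266°
split-comp 26° ↓ +154°: 266 + 154 = 420 → 420 − 360 = 60°
complement +180°: 60 + 180 = 240°
square ↑ +90°: 240 + 90 = 330°
triadic ↓ −120°: 330 − 120 = 210°
analog 20° ↑ +20°: 210 + 20 = 230°

230°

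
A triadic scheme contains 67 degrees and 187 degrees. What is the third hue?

307°

A triad spaces three hues 120° apart.
The full set is {67°, 187°, 307°}.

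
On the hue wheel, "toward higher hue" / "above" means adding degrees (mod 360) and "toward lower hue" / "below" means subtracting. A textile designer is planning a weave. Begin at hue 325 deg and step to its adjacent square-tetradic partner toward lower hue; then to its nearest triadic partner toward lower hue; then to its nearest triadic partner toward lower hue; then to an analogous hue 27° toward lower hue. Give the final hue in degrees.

328°

325 − 90 = 235°   (square ↓)
235 − 120 = 115°   (triadic ↓)
115 − 120 = -5 → -5 + 360 = 355°   (triadic ↓)
355 − 27 = 328°   (analog 27° ↓)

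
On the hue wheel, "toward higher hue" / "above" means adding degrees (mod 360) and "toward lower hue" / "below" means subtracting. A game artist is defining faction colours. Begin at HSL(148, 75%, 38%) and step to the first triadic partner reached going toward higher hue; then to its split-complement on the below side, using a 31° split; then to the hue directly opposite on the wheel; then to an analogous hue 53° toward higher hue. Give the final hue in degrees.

148 + 120 = 268°   (triadic ↑)
268 + 149 = 417 → 417 − 360 = 57°   (split-comp 31° ↓)
57 + 180 = 237°   (complement)
237 + 53 = 290°   (analog 53° ↑)

290°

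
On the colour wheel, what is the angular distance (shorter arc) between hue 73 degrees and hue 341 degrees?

|73 − 341| = 268.
The shorter arc is 360 − 268 = 92°.

92°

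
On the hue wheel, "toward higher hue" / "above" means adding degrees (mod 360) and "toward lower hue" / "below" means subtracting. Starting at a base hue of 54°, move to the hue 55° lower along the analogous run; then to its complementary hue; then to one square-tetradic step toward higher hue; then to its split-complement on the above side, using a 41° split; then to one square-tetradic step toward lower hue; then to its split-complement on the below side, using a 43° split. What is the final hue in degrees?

177°

analog 55° ↓ −55°: 54 − 55 = -1 → -1 + 360 = 359°
complement +180°: 359 + 180 = 539 → 539 − 360 = 179°
square ↑ +90°: 179 + 90 = 269°
split-comp 41° ↑ +221°: 269 + 221 = 490 → 490 − 360 = 130°
square ↓ −90°: 130 − 90 = 40°
split-comp 43° ↓ +137°: 40 + 137 = 177°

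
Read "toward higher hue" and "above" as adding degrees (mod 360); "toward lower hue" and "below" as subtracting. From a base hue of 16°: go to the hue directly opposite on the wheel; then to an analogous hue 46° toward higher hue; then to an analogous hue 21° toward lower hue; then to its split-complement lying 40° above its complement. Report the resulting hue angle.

complement +180°: 16 + 180 = 196°
analog 46° ↑ +46°: 196 + 46 = 242°
analog 21° ↓ −21°: 242 − 21 = 221°
split-comp 40° ↑ +220°: 221 + 220 = 441 → 441 − 360 = 81°

81°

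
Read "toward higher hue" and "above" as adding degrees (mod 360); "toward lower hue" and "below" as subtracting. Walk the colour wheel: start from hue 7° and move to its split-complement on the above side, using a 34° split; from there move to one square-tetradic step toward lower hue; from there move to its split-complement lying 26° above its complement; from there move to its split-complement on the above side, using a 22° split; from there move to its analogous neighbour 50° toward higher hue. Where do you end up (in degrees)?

7 + 214 = 221°   (split-comp 34° ↑)
221 − 90 = 131°   (square ↓)
131 + 206 = 337°   (split-comp 26° ↑)
337 + 202 = 539 → 539 − 360 = 179°   (split-comp 22° ↑)
179 + 50 = 229°   (analog 50° ↑)

229°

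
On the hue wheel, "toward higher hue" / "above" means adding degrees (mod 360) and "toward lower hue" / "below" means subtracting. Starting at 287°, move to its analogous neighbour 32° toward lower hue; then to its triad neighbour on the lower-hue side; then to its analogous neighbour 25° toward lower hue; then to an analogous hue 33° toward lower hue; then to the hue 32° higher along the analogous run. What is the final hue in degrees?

109°

−32° (analog 32° ↓): 287 − 32 = 255°
−120° (triadic ↓): 255 − 120 = 135°
−25° (analog 25° ↓): 135 − 25 = 110°
−33° (analog 33° ↓): 110 − 33 = 77°
+32° (analog 32° ↑): 77 + 32 = 109°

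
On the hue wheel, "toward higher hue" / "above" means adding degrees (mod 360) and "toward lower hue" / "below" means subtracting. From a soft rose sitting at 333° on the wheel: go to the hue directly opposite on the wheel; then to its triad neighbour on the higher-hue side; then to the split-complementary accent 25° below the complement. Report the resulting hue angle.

333 + 180 = 513 → 513 − 360 = 153°   (complement)
153 + 120 = 273°   (triadic ↑)
273 + 155 = 428 → 428 − 360 = 68°   (split-comp 25° ↓)

68°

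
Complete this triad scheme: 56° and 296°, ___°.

176°

A triad places three hues 120° apart.
The full set through 56° is {56°, 176°, 296°}.
Given {56°, 296°}, the missing hue is 176°.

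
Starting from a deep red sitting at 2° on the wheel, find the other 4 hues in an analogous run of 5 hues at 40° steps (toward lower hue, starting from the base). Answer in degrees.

322°, 282°, 242°, and 202°

2 − 40 = -38 → -38 + 360 = 322°
2 − 80 = -78 → -78 + 360 = 282°
2 − 120 = -118 → -118 + 360 = 242°
2 − 160 = -158 → -158 + 360 = 202°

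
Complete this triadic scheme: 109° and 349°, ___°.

A triad places three hues 120° apart.
The full set through 109° is {109°, 229°, 349°}.
Given {109°, 349°}, the missing hue is 229°.

229°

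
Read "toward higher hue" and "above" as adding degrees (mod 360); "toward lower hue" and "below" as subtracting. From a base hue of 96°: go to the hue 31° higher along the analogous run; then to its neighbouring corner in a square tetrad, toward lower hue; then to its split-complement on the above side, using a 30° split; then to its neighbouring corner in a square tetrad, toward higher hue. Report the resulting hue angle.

337°

96 + 31 = 127°   (analog 31° ↑)
127 − 90 = 37°   (square ↓)
37 + 210 = 247°   (split-comp 30° ↑)
247 + 90 = 337°   (square ↑)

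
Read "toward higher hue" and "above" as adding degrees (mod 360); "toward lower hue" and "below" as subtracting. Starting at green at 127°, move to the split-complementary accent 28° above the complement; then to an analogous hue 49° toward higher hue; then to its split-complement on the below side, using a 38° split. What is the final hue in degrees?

127 + 208 = 335°   (split-comp 28° ↑)
335 + 49 = 384 → 384 − 360 = 24°   (analog 49° ↑)
24 + 142 = 166°   (split-comp 38° ↓)

166°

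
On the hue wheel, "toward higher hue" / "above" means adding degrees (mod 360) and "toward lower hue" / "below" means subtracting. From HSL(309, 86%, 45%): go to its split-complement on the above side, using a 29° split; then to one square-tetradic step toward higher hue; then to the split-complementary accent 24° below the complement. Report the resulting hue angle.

44°

309 + 209 = 518 → 518 − 360 = 158°   (split-comp 29° ↑)
158 + 90 = 248°   (square ↑)
248 + 156 = 404 → 404 − 360 = 44°   (split-comp 24° ↓)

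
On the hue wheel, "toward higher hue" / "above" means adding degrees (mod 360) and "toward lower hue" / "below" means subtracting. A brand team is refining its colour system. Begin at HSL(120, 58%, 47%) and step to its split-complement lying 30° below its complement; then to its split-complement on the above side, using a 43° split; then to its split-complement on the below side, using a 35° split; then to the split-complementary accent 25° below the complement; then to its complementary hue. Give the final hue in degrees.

253°

120 + 150 = 270°   (split-comp 30° ↓)
270 + 223 = 493 → 493 − 360 = 133°   (split-comp 43° ↑)
133 + 145 = 278°   (split-comp 35° ↓)
278 + 155 = 433 → 433 − 360 = 73°   (split-comp 25° ↓)
73 + 180 = 253°   (complement)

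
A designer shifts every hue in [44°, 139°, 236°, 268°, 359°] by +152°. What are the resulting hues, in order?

44 + 152 = 196°
139 + 152 = 291°
236 + 152 = 388 → 388 − 360 = 28°
268 + 152 = 420 → 420 − 360 = 60°
359 + 152 = 511 → 511 − 360 = 151°

196°, 291°, 28°, 60°, 151°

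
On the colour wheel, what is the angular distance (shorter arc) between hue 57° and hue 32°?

|57 − 32| = 25.
25 ≤ 180, so the shorter arc is 25°.

25°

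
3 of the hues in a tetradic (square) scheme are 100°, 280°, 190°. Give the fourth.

10°

A square tetradic scheme places four hues every 90°.
The full set through 100° is {10°, 100°, 190°, 280°}.
Given {100°, 190°, 280°}, the missing hue is 10°.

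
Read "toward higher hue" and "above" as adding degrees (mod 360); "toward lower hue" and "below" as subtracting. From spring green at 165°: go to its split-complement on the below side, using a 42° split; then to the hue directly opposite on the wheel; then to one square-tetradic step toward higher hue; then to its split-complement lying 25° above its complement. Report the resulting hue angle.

58°

split-comp 42° ↓ +138°: 165 + 138 = 303°
complement +180°: 303 + 180 = 483 → 483 − 360 = 123°
square ↑ +90°: 123 + 90 = 213°
split-comp 25° ↑ +205°: 213 + 205 = 418 → 418 − 360 = 58°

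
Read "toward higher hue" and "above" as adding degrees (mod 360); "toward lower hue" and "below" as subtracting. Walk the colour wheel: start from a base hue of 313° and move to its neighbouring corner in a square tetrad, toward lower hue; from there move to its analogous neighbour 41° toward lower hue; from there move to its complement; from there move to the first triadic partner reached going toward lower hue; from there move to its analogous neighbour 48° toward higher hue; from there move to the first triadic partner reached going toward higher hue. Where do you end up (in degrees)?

50°

−90° (square ↓): 313 − 90 = 223°
−41° (analog 41° ↓): 223 − 41 = 182°
+180° (complement): 182 + 180 = 362 → 362 − 360 = 2°
−120° (triadic ↓): 2 − 120 = -118 → -118 + 360 = 242°
+48° (analog 48° ↑): 242 + 48 = 290°
+120° (triadic ↑): 290 + 120 = 410 → 410 − 360 = 50°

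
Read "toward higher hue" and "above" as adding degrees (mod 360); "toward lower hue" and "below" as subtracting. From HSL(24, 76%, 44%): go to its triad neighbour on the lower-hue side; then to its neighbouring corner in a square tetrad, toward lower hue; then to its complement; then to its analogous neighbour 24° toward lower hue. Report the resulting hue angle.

24 − 120 = -96 → -96 + 360 = 264°   (triadic ↓)
264 − 90 = 174°   (square ↓)
174 + 180 = 354°   (complement)
354 − 24 = 330°   (analog 24° ↓)

330°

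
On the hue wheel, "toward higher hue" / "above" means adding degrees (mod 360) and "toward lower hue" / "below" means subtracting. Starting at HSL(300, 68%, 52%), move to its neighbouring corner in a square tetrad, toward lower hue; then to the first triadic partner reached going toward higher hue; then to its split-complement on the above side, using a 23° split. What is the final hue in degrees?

300 − 90 = 210°   (square ↓)
210 + 120 = 330°   (triadic ↑)
330 + 203 = 533 → 533 − 360 = 173°   (split-comp 23° ↑)

173°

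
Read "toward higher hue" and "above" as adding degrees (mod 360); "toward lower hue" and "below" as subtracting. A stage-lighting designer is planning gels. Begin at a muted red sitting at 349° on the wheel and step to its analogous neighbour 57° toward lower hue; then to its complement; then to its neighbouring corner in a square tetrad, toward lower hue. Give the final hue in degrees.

22°

analog 57° ↓ −57°: 349 − 57 = 292°
complement +180°: 292 + 180 = 472 → 472 − 360 = 112°
square ↓ −90°: 112 − 90 = 22°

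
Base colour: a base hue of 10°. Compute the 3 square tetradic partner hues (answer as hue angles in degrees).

100°, 190°, and 280°

A square tetradic scheme places four hues every 90°.
10 + 90 = 100°
10 + 180 = 190°
10 + 270 = 280°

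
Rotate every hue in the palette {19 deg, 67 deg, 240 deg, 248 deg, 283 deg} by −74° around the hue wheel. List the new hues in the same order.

305°, 353°, 166°, 174°, 209°

19 − 74 = -55 → -55 + 360 = 305°
67 − 74 = -7 → -7 + 360 = 353°
240 − 74 = 166°
248 − 74 = 174°
283 − 74 = 209°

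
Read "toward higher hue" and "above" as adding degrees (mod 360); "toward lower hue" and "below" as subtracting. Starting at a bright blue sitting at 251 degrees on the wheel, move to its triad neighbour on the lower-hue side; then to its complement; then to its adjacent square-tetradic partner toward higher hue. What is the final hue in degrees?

41°

−120° (triadic ↓): 251 − 120 = 131°
+180° (complement): 131 + 180 = 311°
+90° (square ↑): 311 + 90 = 401 → 401 − 360 = 41°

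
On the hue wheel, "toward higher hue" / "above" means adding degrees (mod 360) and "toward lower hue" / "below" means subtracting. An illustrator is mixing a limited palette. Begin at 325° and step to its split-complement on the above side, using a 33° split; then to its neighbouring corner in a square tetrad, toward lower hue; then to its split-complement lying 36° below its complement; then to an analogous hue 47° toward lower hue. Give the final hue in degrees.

185°

split-comp 33° ↑ +213°: 325 + 213 = 538 → 538 − 360 = 178°
square ↓ −90°: 178 − 90 = 88°
split-comp 36° ↓ +144°: 88 + 144 = 232°
analog 47° ↓ −47°: 232 − 47 = 185°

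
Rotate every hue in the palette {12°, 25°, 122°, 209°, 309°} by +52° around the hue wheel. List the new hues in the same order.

12 + 52 = 64°
25 + 52 = 77°
122 + 52 = 174°
209 + 52 = 261°
309 + 52 = 361 → 361 − 360 = 1°

64°, 77°, 174°, 261°, 1°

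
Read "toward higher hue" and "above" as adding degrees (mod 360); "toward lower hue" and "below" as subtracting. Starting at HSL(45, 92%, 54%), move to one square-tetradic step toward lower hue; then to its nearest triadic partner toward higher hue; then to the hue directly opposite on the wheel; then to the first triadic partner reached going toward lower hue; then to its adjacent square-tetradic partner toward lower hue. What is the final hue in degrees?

square ↓ −90°: 45 − 90 = -45 → -45 + 360 = 315°
triadic ↑ +120°: 315 + 120 = 435 → 435 − 360 = 75°
complement +180°: 75 + 180 = 255°
triadic ↓ −120°: 255 − 120 = 135°
square ↓ −90°: 135 − 90 = 45°

45°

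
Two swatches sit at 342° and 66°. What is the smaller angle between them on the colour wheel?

84°

|342 − 66| = 276.
The shorter arc is 360 − 276 = 84°.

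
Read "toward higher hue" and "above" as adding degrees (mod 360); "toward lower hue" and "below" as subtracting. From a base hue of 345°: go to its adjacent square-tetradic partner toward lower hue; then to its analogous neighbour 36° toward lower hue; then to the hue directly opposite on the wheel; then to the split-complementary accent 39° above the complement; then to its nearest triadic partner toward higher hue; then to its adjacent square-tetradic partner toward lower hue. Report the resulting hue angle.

345 − 90 = 255°   (square ↓)
255 − 36 = 219°   (analog 36° ↓)
219 + 180 = 399 → 399 − 360 = 39°   (complement)
39 + 219 = 258°   (split-comp 39° ↑)
258 + 120 = 378 → 378 − 360 = 18°   (triadic ↑)
18 − 90 = -72 → -72 + 360 = 288°   (square ↓)

288°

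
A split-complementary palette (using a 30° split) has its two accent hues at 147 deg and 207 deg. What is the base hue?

The accents sit 30° either side of the complement, so the complement is their short-arc midpoint on the wheel.
Short-arc midpoint of 147° and 207°: 177°.
Base is 180° from the complement: 177 − 180 = -3 → -3 + 360 = 357°

357°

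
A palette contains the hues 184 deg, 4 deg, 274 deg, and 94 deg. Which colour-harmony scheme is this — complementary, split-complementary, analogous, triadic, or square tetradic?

Sort the hues: 4°, 94°, 184°, 274°.
Successive gaps around the wheel: 90°, 90°, 90°, 90°.
Four hues every 90° form a square tetradic scheme.

square tetradic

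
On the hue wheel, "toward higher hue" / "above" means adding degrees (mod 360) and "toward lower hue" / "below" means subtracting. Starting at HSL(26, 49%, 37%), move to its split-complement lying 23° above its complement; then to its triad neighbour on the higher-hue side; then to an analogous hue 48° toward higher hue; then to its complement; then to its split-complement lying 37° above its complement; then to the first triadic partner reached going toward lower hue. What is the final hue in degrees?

314°

26 + 203 = 229°   (split-comp 23° ↑)
229 + 120 = 349°   (triadic ↑)
349 + 48 = 397 → 397 − 360 = 37°   (analog 48° ↑)
37 + 180 = 217°   (complement)
217 + 217 = 434 → 434 − 360 = 74°   (split-comp 37° ↑)
74 − 120 = -46 → -46 + 360 = 314°   (triadic ↓)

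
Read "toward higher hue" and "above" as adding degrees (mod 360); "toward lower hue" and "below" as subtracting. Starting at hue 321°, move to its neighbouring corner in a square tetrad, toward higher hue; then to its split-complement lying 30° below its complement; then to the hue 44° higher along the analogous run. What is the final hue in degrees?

square ↑ +90°: 321 + 90 = 411 → 411 − 360 = 51°
split-comp 30° ↓ +150°: 51 + 150 = 201°
analog 44° ↑ +44°: 201 + 44 = 245°

245°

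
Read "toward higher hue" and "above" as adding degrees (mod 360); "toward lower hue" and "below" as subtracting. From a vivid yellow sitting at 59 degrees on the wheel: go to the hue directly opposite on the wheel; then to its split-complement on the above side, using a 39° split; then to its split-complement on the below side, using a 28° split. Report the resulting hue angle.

250°

complement +180°: 59 + 180 = 239°
split-comp 39° ↑ +219°: 239 + 219 = 458 → 458 − 360 = 98°
split-comp 28° ↓ +152°: 98 + 152 = 250°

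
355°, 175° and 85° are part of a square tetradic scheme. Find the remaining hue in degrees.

A square tetradic scheme places four hues every 90°.
The full set through 85° is {85°, 175°, 265°, 355°}.
Given {85°, 175°, 355°}, the missing hue is 265°.

265°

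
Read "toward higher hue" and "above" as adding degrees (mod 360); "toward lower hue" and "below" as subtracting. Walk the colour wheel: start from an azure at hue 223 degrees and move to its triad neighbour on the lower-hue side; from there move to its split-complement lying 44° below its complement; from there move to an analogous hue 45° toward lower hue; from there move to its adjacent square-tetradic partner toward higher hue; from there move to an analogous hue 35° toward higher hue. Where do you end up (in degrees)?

319°

triadic ↓ −120°: 223 − 120 = 103°
split-comp 44° ↓ +136°: 103 + 136 = 239°
analog 45° ↓ −45°: 239 − 45 = 194°
square ↑ +90°: 194 + 90 = 284°
analog 35° ↑ +35°: 284 + 35 = 319°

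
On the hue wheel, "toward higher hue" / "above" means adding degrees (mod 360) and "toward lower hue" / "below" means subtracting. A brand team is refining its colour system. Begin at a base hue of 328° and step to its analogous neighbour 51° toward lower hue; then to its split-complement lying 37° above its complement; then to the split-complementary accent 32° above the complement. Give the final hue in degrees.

346°

328 − 51 = 277°   (analog 51° ↓)
277 + 217 = 494 → 494 − 360 = 134°   (split-comp 37° ↑)
134 + 212 = 346°   (split-comp 32° ↑)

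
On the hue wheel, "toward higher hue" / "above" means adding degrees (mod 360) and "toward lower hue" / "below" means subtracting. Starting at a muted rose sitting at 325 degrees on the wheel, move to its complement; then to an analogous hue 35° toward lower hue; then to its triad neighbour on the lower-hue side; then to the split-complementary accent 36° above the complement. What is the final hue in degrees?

+180° (complement): 325 + 180 = 505 → 505 − 360 = 145°
−35° (analog 35° ↓): 145 − 35 = 110°
−120° (triadic ↓): 110 − 120 = -10 → -10 + 360 = 350°
+216° (split-comp 36° ↑): 350 + 216 = 566 → 566 − 360 = 206°

206°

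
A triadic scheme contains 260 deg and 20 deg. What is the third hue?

A triad spaces three hues 120° apart.
The full set is {20°, 140°, 260°}.

140°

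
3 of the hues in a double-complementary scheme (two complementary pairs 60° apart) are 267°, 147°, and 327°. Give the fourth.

87°

A rectangular tetradic uses two complementary pairs 60° apart: offsets 0°, 60°, 180°, 240°.
Among {147°, 267°, 327°}, 147° and 327° are a 180° pair.
The remaining hue 267° needs its own complement: 267 + 180 = 447 → 447 − 360 = 87°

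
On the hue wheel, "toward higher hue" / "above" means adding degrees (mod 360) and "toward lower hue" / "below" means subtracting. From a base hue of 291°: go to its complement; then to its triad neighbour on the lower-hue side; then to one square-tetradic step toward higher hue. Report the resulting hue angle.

complement +180°: 291 + 180 = 471 → 471 − 360 = 111°
triadic ↓ −120°: 111 − 120 = -9 → -9 + 360 = 351°
square ↑ +90°: 351 + 90 = 441 → 441 − 360 = 81°

81°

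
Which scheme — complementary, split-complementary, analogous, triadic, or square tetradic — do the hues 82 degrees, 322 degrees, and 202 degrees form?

triadic

Sort the hues: 82°, 202°, 322°.
Successive gaps around the wheel: 120°, 120°, 120°.
Three hues equally spaced 120° apart form a triad.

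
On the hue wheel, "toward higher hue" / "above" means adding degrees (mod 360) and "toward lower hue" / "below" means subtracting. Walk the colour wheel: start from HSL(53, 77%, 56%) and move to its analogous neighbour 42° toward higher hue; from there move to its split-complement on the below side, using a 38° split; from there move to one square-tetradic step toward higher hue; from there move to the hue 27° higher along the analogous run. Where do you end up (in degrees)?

analog 42° ↑ +42°: 53 + 42 = 95°
split-comp 38° ↓ +142°: 95 + 142 = 237°
square ↑ +90°: 237 + 90 = 327°
analog 27° ↑ +27°: 327 + 27 = 354°

354°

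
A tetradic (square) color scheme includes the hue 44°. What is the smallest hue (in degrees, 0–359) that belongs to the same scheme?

44°

A square tetradic scheme places four hues every 90°.
The full set through 44° is {44°, 134°, 224°, 314°}.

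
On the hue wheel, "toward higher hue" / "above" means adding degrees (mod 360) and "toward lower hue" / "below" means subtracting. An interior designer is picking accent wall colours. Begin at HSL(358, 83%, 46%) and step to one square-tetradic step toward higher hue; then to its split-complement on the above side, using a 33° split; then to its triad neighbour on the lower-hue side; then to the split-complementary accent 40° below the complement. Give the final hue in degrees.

321°

+90° (square ↑): 358 + 90 = 448 → 448 − 360 = 88°
+213° (split-comp 33° ↑): 88 + 213 = 301°
−120° (triadic ↓): 301 − 120 = 181°
+140° (split-comp 40° ↓): 181 + 140 = 321°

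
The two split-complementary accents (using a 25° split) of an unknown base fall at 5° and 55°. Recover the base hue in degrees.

210°

The accents sit 25° either side of the complement, so the complement is their short-arc midpoint on the wheel.
Short-arc midpoint of 5° and 55°: 30°.
Base is 180° from the complement: 30 − 180 = -150 → -150 + 360 = 210°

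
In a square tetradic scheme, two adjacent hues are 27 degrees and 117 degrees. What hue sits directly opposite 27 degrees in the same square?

A square tetradic scheme places four hues 90° apart; opposite corners are 180° apart.
27 + 180 = 207°

207°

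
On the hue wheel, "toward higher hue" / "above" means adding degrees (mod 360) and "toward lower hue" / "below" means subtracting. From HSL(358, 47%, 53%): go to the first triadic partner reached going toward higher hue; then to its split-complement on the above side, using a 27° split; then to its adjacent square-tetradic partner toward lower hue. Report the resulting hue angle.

triadic ↑ +120°: 358 + 120 = 478 → 478 − 360 = 118°
split-comp 27° ↑ +207°: 118 + 207 = 325°
square ↓ −90°: 325 − 90 = 235°

235°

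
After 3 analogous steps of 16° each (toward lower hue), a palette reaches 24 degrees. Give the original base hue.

72°

3 steps of 16° (toward lower hue) give a net shift of −48°.
Start = end − shift: 24 + 48 = 72°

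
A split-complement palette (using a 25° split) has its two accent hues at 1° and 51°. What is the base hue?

The accents sit 25° either side of the complement, so the complement is their short-arc midpoint on the wheel.
Short-arc midpoint of 1° and 51°: 26°.
Base is 180° from the complement: 26 − 180 = -154 → -154 + 360 = 206°

206°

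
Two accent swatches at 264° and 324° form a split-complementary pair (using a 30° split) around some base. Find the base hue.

114°

The accents sit 30° either side of the complement, so the complement is their short-arc midpoint on the wheel.
Short-arc midpoint of 264° and 324°: 294°.
Base is 180° from the complement: 294 − 180 = 114°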